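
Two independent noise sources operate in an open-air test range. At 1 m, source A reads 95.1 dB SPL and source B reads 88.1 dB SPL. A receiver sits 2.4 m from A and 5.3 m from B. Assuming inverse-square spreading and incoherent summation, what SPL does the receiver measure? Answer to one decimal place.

At the listener: L_A = 95.1 − 20·log₁₀(2.4) = 87.50 dB; L_B = 88.1 − 20·log₁₀(5.3) = 73.61 dB.
Combined: 10·log₁₀(10^(87.50/10)+10^(73.61/10)) = 87.7 dB SPL.

87.7 dB SPL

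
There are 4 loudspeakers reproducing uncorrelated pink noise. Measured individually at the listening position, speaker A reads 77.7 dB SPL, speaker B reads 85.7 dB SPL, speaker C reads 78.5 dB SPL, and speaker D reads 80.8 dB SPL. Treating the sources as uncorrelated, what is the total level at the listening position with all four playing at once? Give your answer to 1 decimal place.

87.9 dB SPL

Add the sources as powers (linear), then convert back to dB:
L_total = 10·log₁₀(10^(77.7/10) + 10^(85.7/10) + 10^(78.5/10) + 10^(80.8/10)) = 10·log₁₀(621400000) = 87.9 dB SPL.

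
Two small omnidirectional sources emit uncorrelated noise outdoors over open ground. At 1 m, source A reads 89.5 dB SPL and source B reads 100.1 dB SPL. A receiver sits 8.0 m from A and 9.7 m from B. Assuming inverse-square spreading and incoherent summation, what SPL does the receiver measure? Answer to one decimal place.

80.9 dB SPL

At the listener: L_A = 89.5 − 20·log₁₀(8.0) = 71.44 dB; L_B = 100.1 − 20·log₁₀(9.7) = 80.36 dB.
Combined: 10·log₁₀(10^(71.44/10)+10^(80.36/10)) = 80.9 dB SPL.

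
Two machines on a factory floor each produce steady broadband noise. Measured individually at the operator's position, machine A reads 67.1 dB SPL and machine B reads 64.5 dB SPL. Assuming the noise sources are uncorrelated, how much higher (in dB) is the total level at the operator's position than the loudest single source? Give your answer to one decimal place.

1.9 dB

Incoherent sources sum as intensities:
L_total = 10·log₁₀(10^(67.1/10) + 10^(64.5/10)) = 69.00 dB SPL.
Excess over the loudest (67.1 dB): 69.00 − 67.1 = 1.9 dB.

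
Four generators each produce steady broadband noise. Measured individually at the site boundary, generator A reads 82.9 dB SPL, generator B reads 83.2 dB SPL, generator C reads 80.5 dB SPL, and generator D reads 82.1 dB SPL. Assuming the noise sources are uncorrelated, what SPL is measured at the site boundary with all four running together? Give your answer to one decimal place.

88.3 dB SPL

Add the sources as powers (linear), then convert back to dB:
L_total = 10·log₁₀(10^(82.9/10) + 10^(83.2/10) + 10^(80.5/10) + 10^(82.1/10)) = 10·log₁₀(678300000) = 88.3 dB SPL.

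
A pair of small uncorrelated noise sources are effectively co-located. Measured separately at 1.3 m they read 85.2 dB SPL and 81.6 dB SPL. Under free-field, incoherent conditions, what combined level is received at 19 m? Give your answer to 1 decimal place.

Combined at 1.3 m: 10·log₁₀(10^(85.2/10)+10^(81.6/10)) = 86.77 dB SPL.
Then apply −20·log₁₀(19/1.3) = -23.30 dB → 63.5 dB SPL.

63.5 dB SPL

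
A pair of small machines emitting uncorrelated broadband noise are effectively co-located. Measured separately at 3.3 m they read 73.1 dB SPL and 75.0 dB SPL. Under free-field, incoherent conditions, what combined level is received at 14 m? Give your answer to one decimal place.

Combined at 3.3 m: 10·log₁₀(10^(73.1/10)+10^(75.0/10)) = 77.16 dB SPL.
Then apply −20·log₁₀(14/3.3) = -12.55 dB → 64.6 dB SPL.

64.6 dB SPL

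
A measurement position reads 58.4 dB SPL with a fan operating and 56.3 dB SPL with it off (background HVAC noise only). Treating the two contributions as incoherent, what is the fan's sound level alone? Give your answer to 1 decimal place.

54.2 dB SPL

Background correction is a power subtraction:
L_src = 10·log₁₀(10^(58.4/10) − 10^(56.3/10)) = 10·log₁₀(265300) = 54.2 dB SPL.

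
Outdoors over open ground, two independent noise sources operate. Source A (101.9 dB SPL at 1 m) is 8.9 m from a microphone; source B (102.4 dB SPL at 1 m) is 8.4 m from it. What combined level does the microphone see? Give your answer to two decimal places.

86.45 dB SPL

At the listener: L_A = 101.9 − 20·log₁₀(8.9) = 82.912 dB; L_B = 102.4 − 20·log₁₀(8.4) = 83.914 dB.
Combined: 10·log₁₀(10^(82.912/10)+10^(83.914/10)) = 86.45 dB SPL.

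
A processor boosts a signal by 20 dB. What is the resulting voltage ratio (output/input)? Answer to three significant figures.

Voltage ratio = 10^(dB/20).
10^(20/20) = 10^(1.000) = 10.0.

10.0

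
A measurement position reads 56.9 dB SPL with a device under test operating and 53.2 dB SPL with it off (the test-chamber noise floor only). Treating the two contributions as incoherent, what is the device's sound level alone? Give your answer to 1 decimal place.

Subtract intensities: L_src = 10·log₁₀(10^(L_total/10) − 10^(L_bg/10)).
L_src = 10·log₁₀(10^(56.9/10) − 10^(53.2/10)) = 10·log₁₀(280800) = 54.5 dB SPL.

54.5 dB SPL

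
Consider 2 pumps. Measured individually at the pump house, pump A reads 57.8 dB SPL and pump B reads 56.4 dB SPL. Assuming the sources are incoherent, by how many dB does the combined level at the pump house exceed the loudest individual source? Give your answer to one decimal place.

Uncorrelated sources add in intensity (power), not in dB.
L_total = 10·log₁₀(10^(57.8/10) + 10^(56.4/10)) = 60.17 dB SPL.
Excess over the loudest (57.8 dB): 60.17 − 57.8 = 2.4 dB.

2.4 dB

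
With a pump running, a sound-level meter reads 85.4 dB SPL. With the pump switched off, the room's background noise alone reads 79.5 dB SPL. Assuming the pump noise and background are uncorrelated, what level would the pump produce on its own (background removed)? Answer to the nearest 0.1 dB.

Remove the background by subtracting linear intensities:
L_src = 10·log₁₀(10^(85.4/10) − 10^(79.5/10)) = 10·log₁₀(257600000) = 84.1 dB SPL.

84.1 dB SPL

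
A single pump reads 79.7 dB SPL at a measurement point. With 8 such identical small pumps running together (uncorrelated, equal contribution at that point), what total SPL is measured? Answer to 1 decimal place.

8 equal incoherent sources raise the level by 10·log₁₀(8) = 9.03 dB.
L_total = 79.7 + 9.03 = 88.7 dB SPL.

88.7 dB SPL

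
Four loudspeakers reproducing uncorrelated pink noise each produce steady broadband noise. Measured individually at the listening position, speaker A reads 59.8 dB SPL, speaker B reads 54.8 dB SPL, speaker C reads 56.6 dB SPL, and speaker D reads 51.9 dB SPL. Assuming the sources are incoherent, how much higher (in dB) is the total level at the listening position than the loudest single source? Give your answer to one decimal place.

2.9 dB

Add the sources as powers (linear), then convert back to dB:
L_total = 10·log₁₀(10^(59.8/10) + 10^(54.8/10) + 10^(56.6/10) + 10^(51.9/10)) = 62.72 dB SPL.
Excess over the loudest (59.8 dB): 62.72 − 59.8 = 2.9 dB.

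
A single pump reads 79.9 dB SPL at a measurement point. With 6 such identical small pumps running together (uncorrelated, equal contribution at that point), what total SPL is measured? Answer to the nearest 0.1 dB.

87.7 dB SPL

6 equal incoherent sources raise the level by 10·log₁₀(6) = 7.78 dB.
L_total = 79.9 + 7.78 = 87.7 dB SPL.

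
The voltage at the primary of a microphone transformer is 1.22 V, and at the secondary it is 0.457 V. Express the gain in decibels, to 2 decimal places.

-8.53 dB

Voltage ratio → dB uses the 20·log₁₀ form:
20·log₁₀(0.457/1.22) = 20·log₁₀(0.3746) = -8.53 dB.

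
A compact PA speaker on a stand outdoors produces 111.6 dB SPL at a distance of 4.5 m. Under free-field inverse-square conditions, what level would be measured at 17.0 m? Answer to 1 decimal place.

For a point source in a free field, ΔL = −20·log₁₀(d₂/d₁).
ΔL = −20·log₁₀(17.0/4.5) = -11.54 dB, so L₂ = 111.6 + (-11.54) = 100.1 dB SPL.

100.1 dB SPL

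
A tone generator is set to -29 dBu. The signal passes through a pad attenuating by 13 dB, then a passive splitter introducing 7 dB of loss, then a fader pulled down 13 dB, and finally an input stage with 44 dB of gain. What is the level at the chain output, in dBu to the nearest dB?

Gain stages sum in dB:
-29 − 13 − 7 − 13 + 44 = -18 dBu.

-18 dBu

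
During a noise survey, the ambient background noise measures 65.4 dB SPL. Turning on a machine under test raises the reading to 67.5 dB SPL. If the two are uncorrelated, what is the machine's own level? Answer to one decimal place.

63.3 dB SPL

Remove the background by subtracting linear intensities:
L_src = 10·log₁₀(10^(67.5/10) − 10^(65.4/10)) = 10·log₁₀(2156000) = 63.3 dB SPL.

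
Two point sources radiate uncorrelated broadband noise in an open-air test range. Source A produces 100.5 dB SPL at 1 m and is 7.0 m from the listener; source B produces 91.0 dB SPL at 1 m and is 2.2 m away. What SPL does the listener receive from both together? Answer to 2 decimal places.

86.89 dB SPL

At the listener: L_A = 100.5 − 20·log₁₀(7.0) = 83.598 dB; L_B = 91.0 − 20·log₁₀(2.2) = 84.152 dB.
Combined: 10·log₁₀(10^(83.598/10)+10^(84.152/10)) = 86.89 dB SPL.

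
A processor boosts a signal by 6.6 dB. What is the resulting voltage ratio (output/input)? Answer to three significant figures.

Voltage ratio = 10^(dB/20).
10^(6.6/20) = 10^(0.3300) = 2.14.

2.14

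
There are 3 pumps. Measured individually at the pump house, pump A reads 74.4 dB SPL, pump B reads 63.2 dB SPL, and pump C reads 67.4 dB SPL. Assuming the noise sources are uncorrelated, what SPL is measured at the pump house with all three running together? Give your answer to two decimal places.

Uncorrelated sources add in intensity (power), not in dB.
L_total = 10·log₁₀(10^(74.4/10) + 10^(63.2/10) + 10^(67.4/10)) = 10·log₁₀(35130000) = 75.46 dB SPL.

75.46 dB SPL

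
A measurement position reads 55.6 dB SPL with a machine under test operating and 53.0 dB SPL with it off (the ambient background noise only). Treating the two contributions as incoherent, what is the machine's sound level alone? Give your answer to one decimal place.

Subtract intensities: L_src = 10·log₁₀(10^(L_total/10) − 10^(L_bg/10)).
L_src = 10·log₁₀(10^(55.6/10) − 10^(53.0/10)) = 10·log₁₀(163600) = 52.1 dB SPL.

52.1 dB SPL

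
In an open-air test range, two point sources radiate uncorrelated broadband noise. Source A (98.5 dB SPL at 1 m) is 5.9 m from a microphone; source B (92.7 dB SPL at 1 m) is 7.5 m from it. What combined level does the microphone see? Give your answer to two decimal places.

At the listener: L_A = 98.5 − 20·log₁₀(5.9) = 83.083 dB; L_B = 92.7 − 20·log₁₀(7.5) = 75.199 dB.
Combined: 10·log₁₀(10^(83.083/10)+10^(75.199/10)) = 83.74 dB SPL.

83.74 dB SPL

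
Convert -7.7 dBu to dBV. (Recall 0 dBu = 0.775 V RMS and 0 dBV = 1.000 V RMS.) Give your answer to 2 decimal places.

The offset between the scales is 20·log₁₀(0.775/1.000) = −2.214 dB.
So dBV = -7.7 − 2.214 = -9.91 dBV.

-9.91 dBV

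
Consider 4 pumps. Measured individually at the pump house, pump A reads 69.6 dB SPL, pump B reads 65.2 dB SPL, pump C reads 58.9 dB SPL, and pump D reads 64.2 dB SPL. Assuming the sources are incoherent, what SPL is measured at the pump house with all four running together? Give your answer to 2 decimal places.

Uncorrelated sources add in intensity (power), not in dB.
L_total = 10·log₁₀(10^(69.6/10) + 10^(65.2/10) + 10^(58.9/10) + 10^(64.2/10)) = 10·log₁₀(15840000) = 72.00 dB SPL.

72.00 dB SPL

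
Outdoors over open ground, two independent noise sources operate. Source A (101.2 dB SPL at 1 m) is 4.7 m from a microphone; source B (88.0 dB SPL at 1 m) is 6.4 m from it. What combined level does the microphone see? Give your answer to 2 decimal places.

At the listener: L_A = 101.2 − 20·log₁₀(4.7) = 87.758 dB; L_B = 88.0 − 20·log₁₀(6.4) = 71.876 dB.
Combined: 10·log₁₀(10^(87.758/10)+10^(71.876/10)) = 87.87 dB SPL.

87.87 dB SPL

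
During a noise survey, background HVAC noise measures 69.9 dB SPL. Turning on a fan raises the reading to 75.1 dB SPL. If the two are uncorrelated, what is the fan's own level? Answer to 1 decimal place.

73.5 dB SPL

Remove the background by subtracting linear intensities:
L_src = 10·log₁₀(10^(75.1/10) − 10^(69.9/10)) = 10·log₁₀(22590000) = 73.5 dB SPL.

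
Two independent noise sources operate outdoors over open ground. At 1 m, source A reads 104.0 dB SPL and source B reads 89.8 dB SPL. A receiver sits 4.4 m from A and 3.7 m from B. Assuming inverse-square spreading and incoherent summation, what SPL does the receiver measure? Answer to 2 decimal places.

At the listener: L_A = 104.0 − 20·log₁₀(4.4) = 91.131 dB; L_B = 89.8 − 20·log₁₀(3.7) = 78.436 dB.
Combined: 10·log₁₀(10^(91.131/10)+10^(78.436/10)) = 91.36 dB SPL.

91.36 dB SPL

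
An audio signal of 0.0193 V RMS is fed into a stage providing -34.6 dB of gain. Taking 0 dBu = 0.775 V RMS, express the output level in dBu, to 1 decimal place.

-66.7 dBu

Input level: 20·log₁₀(0.0193/0.775) = -32.07 dBu.
Output: -32.07 − 34.6 = -66.7 dBu.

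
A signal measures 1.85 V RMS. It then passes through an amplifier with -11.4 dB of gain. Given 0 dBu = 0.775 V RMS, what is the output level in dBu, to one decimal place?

Input level: 20·log₁₀(1.85/0.775) = 7.56 dBu.
Output: 7.56 − 11.4 = -3.8 dBu.

-3.8 dBu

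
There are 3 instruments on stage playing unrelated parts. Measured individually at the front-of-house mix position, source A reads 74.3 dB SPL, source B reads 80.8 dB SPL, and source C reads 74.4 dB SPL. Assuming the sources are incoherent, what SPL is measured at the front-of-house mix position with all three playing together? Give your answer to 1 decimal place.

82.4 dB SPL

Incoherent sources sum as intensities:
L_total = 10·log₁₀(10^(74.3/10) + 10^(80.8/10) + 10^(74.4/10)) = 10·log₁₀(174700000) = 82.4 dB SPL.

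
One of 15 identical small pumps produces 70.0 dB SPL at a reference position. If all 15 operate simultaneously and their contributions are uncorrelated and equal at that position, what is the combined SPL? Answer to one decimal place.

15 equal incoherent sources raise the level by 10·log₁₀(15) = 11.76 dB.
L_total = 70.0 + 11.76 = 81.8 dB SPL.

81.8 dB SPL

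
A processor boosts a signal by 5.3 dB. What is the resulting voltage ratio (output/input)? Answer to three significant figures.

1.84

Voltage ratio = 10^(dB/20).
10^(5.3/20) = 10^(0.2650) = 1.84.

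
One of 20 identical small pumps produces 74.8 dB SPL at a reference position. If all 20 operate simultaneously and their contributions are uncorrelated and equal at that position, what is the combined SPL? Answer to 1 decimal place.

20 equal incoherent sources raise the level by 10·log₁₀(20) = 13.01 dB.
L_total = 74.8 + 13.01 = 87.8 dB SPL.

87.8 dB SPL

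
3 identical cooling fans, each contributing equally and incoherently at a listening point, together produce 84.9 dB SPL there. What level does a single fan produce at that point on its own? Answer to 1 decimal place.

3 equal incoherent sources add 10·log₁₀(3) = 4.77 dB over one source.
L_one = 84.9 − 4.77 = 80.1 dB SPL.

80.1 dB SPL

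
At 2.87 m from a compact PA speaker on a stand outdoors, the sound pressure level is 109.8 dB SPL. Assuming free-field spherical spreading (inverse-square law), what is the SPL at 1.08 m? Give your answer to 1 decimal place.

118.3 dB SPL

Inverse-square spreading gives ΔL = −20·log₁₀(d₂/d₁).
ΔL = −20·log₁₀(1.08/2.87) = 8.49 dB, so L₂ = 109.8 + (8.49) = 118.3 dB SPL.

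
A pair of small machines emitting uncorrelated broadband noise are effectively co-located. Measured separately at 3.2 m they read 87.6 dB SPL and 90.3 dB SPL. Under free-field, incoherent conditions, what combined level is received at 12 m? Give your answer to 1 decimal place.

80.7 dB SPL

Combined at 3.2 m: 10·log₁₀(10^(87.6/10)+10^(90.3/10)) = 92.17 dB SPL.
Then apply −20·log₁₀(12/3.2) = -11.48 dB → 80.7 dB SPL.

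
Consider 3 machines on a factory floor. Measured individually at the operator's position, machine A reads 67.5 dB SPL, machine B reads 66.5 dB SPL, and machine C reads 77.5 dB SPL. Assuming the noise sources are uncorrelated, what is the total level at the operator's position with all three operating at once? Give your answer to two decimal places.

Uncorrelated sources add in intensity (power), not in dB.
L_total = 10·log₁₀(10^(67.5/10) + 10^(66.5/10) + 10^(77.5/10)) = 10·log₁₀(66320000) = 78.22 dB SPL.

78.22 dB SPL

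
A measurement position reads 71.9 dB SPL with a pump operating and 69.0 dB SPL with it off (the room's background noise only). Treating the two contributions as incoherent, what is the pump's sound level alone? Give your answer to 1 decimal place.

Remove the background by subtracting linear intensities:
L_src = 10·log₁₀(10^(71.9/10) − 10^(69.0/10)) = 10·log₁₀(7545000) = 68.8 dB SPL.

68.8 dB SPL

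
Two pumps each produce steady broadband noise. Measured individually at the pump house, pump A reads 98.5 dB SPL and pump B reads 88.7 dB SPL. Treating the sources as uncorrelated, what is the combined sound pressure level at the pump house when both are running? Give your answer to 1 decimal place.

98.9 dB SPL

Incoherent sources sum as intensities:
L_total = 10·log₁₀(10^(98.5/10) + 10^(88.7/10)) = 10·log₁₀(7821000000) = 98.9 dB SPL.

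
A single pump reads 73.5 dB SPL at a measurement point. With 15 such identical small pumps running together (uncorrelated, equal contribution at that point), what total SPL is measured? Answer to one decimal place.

15 equal incoherent sources raise the level by 10·log₁₀(15) = 11.76 dB.
L_total = 73.5 + 11.76 = 85.3 dB SPL.

85.3 dB SPL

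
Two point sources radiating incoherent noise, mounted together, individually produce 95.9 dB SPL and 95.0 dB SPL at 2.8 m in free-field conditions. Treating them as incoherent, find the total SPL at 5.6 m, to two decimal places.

Combined at 2.8 m: 10·log₁₀(10^(95.9/10)+10^(95.0/10)) = 98.484 dB SPL.
Then apply −20·log₁₀(5.6/2.8) = -6.021 dB → 92.46 dB SPL.

92.46 dB SPL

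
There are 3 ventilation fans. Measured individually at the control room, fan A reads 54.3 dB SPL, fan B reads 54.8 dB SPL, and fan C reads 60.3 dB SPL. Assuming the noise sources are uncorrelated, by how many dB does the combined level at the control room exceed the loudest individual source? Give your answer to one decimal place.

Uncorrelated sources add in intensity (power), not in dB.
L_total = 10·log₁₀(10^(54.3/10) + 10^(54.8/10) + 10^(60.3/10)) = 62.16 dB SPL.
Excess over the loudest (60.3 dB): 62.16 − 60.3 = 1.9 dB.

1.9 dB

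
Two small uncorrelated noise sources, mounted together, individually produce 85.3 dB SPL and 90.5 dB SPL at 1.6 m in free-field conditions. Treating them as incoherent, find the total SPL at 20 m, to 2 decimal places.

69.71 dB SPL

Combined at 1.6 m: 10·log₁₀(10^(85.3/10)+10^(90.5/10)) = 91.646 dB SPL.
Then apply −20·log₁₀(20/1.6) = -21.938 dB → 69.71 dB SPL.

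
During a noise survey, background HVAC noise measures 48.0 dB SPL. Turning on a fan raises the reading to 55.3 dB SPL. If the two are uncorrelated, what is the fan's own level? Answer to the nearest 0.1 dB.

Remove the background by subtracting linear intensities:
L_src = 10·log₁₀(10^(55.3/10) − 10^(48.0/10)) = 10·log₁₀(275700) = 54.4 dB SPL.

54.4 dB SPL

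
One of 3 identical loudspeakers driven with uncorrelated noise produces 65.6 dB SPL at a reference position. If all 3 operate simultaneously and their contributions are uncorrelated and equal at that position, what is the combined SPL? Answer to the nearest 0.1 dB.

70.4 dB SPL

3 equal incoherent sources raise the level by 10·log₁₀(3) = 4.77 dB.
L_total = 65.6 + 4.77 = 70.4 dB SPL.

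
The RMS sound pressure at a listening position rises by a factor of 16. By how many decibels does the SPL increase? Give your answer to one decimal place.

Sound pressure is an amplitude quantity: ΔL = 20·log₁₀(p₂/p₁).
20·log₁₀(16) = 24.1 dB.

24.1 dB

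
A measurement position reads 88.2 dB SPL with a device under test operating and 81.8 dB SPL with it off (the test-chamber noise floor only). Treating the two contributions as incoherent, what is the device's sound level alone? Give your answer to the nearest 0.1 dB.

87.1 dB SPL

Remove the background by subtracting linear intensities:
L_src = 10·log₁₀(10^(88.2/10) − 10^(81.8/10)) = 10·log₁₀(509300000) = 87.1 dB SPL.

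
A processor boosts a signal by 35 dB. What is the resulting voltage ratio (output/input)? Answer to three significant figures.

Voltage ratio = 10^(dB/20).
10^(35/20) = 10^(1.750) = 56.2.

56.2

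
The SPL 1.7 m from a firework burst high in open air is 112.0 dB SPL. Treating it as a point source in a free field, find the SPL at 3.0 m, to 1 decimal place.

Free-field point source: level drops by 20·log₁₀ of the distance ratio.
ΔL = −20·log₁₀(3.0/1.7) = -4.93 dB, so L₂ = 112.0 + (-4.93) = 107.1 dB SPL.

107.1 dB SPL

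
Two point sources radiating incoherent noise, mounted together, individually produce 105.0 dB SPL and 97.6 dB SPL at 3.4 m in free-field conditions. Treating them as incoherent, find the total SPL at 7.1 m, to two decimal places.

99.33 dB SPL

Combined at 3.4 m: 10·log₁₀(10^(105.0/10)+10^(97.6/10)) = 105.726 dB SPL.
Then apply −20·log₁₀(7.1/3.4) = -6.396 dB → 99.33 dB SPL.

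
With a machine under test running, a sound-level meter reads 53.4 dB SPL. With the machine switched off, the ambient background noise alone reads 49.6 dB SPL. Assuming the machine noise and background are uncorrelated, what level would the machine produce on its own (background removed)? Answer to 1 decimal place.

51.1 dB SPL

Subtract intensities: L_src = 10·log₁₀(10^(L_total/10) − 10^(L_bg/10)).
L_src = 10·log₁₀(10^(53.4/10) − 10^(49.6/10)) = 10·log₁₀(127600) = 51.1 dB SPL.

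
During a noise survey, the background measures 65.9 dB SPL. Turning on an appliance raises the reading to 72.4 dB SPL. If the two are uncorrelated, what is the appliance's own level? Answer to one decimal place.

71.3 dB SPL

Background correction is a power subtraction:
L_src = 10·log₁₀(10^(72.4/10) − 10^(65.9/10)) = 10·log₁₀(13490000) = 71.3 dB SPL.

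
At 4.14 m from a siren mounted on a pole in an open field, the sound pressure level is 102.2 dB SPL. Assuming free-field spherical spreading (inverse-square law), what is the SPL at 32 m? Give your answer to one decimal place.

84.4 dB SPL

Inverse-square spreading gives ΔL = −20·log₁₀(d₂/d₁).
ΔL = −20·log₁₀(32/4.14) = -17.76 dB, so L₂ = 102.2 + (-17.76) = 84.4 dB SPL.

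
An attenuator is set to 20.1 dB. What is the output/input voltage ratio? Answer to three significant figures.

Voltage ratio = 10^(dB/20).
10^(-20.1/20) = 10^(-1.005) = 0.0989.

0.0989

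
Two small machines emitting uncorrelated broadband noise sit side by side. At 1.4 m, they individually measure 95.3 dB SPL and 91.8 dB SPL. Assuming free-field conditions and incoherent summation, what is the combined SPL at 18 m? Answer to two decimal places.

74.72 dB SPL

Combined at 1.4 m: 10·log₁₀(10^(95.3/10)+10^(91.8/10)) = 96.904 dB SPL.
Then apply −20·log₁₀(18/1.4) = -22.183 dB → 74.72 dB SPL.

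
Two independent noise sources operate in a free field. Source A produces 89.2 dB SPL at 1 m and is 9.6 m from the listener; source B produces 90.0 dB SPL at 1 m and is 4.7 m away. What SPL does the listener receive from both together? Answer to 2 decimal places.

At the listener: L_A = 89.2 − 20·log₁₀(9.6) = 69.555 dB; L_B = 90.0 − 20·log₁₀(4.7) = 76.558 dB.
Combined: 10·log₁₀(10^(69.555/10)+10^(76.558/10)) = 77.35 dB SPL.

77.35 dB SPL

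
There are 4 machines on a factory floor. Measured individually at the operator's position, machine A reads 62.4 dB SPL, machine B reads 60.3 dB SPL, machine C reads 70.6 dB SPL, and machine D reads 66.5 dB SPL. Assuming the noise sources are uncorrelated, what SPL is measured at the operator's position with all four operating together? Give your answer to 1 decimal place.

72.7 dB SPL

Uncorrelated sources add in intensity (power), not in dB.
L_total = 10·log₁₀(10^(62.4/10) + 10^(60.3/10) + 10^(70.6/10) + 10^(66.5/10)) = 10·log₁₀(18760000) = 72.7 dB SPL.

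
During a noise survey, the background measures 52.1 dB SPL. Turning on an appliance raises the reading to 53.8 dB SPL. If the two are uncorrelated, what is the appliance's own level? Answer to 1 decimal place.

48.9 dB SPL

Subtract intensities: L_src = 10·log₁₀(10^(L_total/10) − 10^(L_bg/10)).
L_src = 10·log₁₀(10^(53.8/10) − 10^(52.1/10)) = 10·log₁₀(77700) = 48.9 dB SPL.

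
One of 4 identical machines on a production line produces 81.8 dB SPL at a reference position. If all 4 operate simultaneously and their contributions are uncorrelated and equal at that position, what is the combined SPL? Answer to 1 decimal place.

4 equal incoherent sources raise the level by 10·log₁₀(4) = 6.02 dB.
L_total = 81.8 + 6.02 = 87.8 dB SPL.

87.8 dB SPL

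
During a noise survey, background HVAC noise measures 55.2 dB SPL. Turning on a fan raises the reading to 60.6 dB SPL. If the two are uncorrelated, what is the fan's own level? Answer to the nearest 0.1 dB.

59.1 dB SPL

Background correction is a power subtraction:
L_src = 10·log₁₀(10^(60.6/10) − 10^(55.2/10)) = 10·log₁₀(817000) = 59.1 dB SPL.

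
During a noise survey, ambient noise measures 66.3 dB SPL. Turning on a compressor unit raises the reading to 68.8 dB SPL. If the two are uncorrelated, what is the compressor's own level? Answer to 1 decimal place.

65.2 dB SPL

Remove the background by subtracting linear intensities:
L_src = 10·log₁₀(10^(68.8/10) − 10^(66.3/10)) = 10·log₁₀(3320000) = 65.2 dB SPL.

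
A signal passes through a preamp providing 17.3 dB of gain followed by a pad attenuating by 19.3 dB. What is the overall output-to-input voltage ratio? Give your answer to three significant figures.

Net gain = 17.3 + (−19.3) = -2.0 dB.
Voltage ratio = 10^(-2.0/20) = 0.794.

0.794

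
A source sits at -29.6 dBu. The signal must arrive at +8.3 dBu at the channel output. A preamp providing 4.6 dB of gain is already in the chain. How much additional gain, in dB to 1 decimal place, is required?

The required make-up gain is the shortfall in the dB sum.
G = +8.3 − (-29.6) − 4.6 = 33.3 dB.

33.3 dB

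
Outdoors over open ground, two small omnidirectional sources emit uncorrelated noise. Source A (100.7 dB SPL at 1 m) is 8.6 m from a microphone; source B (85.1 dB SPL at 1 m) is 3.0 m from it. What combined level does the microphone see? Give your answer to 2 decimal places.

82.90 dB SPL

At the listener: L_A = 100.7 − 20·log₁₀(8.6) = 82.010 dB; L_B = 85.1 − 20·log₁₀(3.0) = 75.558 dB.
Combined: 10·log₁₀(10^(82.010/10)+10^(75.558/10)) = 82.90 dB SPL.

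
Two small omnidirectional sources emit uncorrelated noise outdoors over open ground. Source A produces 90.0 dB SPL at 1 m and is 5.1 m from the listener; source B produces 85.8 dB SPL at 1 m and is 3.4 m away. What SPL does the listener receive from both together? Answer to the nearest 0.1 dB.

At the listener: L_A = 90.0 − 20·log₁₀(5.1) = 75.85 dB; L_B = 85.8 − 20·log₁₀(3.4) = 75.17 dB.
Combined: 10·log₁₀(10^(75.85/10)+10^(75.17/10)) = 78.5 dB SPL.

78.5 dB SPL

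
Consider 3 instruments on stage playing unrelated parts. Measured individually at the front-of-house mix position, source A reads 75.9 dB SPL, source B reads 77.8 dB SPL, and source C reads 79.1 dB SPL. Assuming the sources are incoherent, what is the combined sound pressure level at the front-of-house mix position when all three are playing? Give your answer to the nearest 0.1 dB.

82.6 dB SPL

Uncorrelated sources add in intensity (power), not in dB.
L_total = 10·log₁₀(10^(75.9/10) + 10^(77.8/10) + 10^(79.1/10)) = 10·log₁₀(180400000) = 82.6 dB SPL.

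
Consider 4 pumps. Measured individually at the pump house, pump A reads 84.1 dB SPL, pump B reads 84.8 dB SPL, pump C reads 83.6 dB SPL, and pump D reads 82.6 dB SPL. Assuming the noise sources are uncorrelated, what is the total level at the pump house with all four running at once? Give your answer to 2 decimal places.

89.87 dB SPL

Uncorrelated sources add in intensity (power), not in dB.
L_total = 10·log₁₀(10^(84.1/10) + 10^(84.8/10) + 10^(83.6/10) + 10^(82.6/10)) = 10·log₁₀(970100000) = 89.87 dB SPL.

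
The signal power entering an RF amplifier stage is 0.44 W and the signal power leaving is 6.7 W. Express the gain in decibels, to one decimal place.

For a power ratio, dB = 10·log₁₀(P₂/P₁).
10·log₁₀(6.7/0.44) = 10·log₁₀(15.23) = 11.8 dB.

11.8 dB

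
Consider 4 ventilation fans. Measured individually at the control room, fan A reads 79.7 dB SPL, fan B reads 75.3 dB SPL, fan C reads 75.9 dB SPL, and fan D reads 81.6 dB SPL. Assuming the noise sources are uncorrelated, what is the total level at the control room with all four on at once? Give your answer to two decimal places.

Incoherent sources sum as intensities:
L_total = 10·log₁₀(10^(79.7/10) + 10^(75.3/10) + 10^(75.9/10) + 10^(81.6/10)) = 10·log₁₀(310700000) = 84.92 dB SPL.

84.92 dB SPL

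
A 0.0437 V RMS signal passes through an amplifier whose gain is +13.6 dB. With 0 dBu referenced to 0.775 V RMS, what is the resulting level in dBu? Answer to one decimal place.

Input level: 20·log₁₀(0.0437/0.775) = -24.98 dBu.
Output: -24.98 + 13.6 = -11.4 dBu.

-11.4 dBu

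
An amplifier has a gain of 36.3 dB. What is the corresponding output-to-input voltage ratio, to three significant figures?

Voltage ratio = 10^(dB/20).
10^(36.3/20) = 10^(1.815) = 65.3.

65.3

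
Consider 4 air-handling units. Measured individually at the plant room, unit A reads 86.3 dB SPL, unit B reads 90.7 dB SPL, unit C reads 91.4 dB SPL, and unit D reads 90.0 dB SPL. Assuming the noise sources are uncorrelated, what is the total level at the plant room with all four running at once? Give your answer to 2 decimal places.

96.00 dB SPL

Uncorrelated sources add in intensity (power), not in dB.
L_total = 10·log₁₀(10^(86.3/10) + 10^(90.7/10) + 10^(91.4/10) + 10^(90.0/10)) = 10·log₁₀(3982000000) = 96.00 dB SPL.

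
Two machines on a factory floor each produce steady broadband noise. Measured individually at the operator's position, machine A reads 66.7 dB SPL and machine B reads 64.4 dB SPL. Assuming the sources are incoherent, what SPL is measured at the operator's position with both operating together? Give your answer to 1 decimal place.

Uncorrelated sources add in intensity (power), not in dB.
L_total = 10·log₁₀(10^(66.7/10) + 10^(64.4/10)) = 10·log₁₀(7432000) = 68.7 dB SPL.

68.7 dB SPL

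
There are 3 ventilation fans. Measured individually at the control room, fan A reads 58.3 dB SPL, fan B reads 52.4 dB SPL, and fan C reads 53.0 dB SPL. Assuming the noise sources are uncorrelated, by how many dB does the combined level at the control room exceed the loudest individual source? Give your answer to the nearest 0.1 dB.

1.9 dB

Add the sources as powers (linear), then convert back to dB:
L_total = 10·log₁₀(10^(58.3/10) + 10^(52.4/10) + 10^(53.0/10)) = 60.21 dB SPL.
Excess over the loudest (58.3 dB): 60.21 − 58.3 = 1.9 dB.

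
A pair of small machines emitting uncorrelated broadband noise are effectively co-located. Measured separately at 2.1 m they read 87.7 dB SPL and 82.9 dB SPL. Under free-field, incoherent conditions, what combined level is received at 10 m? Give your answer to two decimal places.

Combined at 2.1 m: 10·log₁₀(10^(87.7/10)+10^(82.9/10)) = 88.942 dB SPL.
Then apply −20·log₁₀(10/2.1) = -13.556 dB → 75.39 dB SPL.

75.39 dB SPL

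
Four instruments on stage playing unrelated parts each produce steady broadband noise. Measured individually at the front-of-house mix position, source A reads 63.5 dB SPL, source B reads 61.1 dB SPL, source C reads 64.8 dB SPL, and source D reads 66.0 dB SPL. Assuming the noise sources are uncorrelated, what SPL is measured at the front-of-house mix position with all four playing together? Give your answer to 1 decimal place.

Add the sources as powers (linear), then convert back to dB:
L_total = 10·log₁₀(10^(63.5/10) + 10^(61.1/10) + 10^(64.8/10) + 10^(66.0/10)) = 10·log₁₀(10530000) = 70.2 dB SPL.

70.2 dB SPL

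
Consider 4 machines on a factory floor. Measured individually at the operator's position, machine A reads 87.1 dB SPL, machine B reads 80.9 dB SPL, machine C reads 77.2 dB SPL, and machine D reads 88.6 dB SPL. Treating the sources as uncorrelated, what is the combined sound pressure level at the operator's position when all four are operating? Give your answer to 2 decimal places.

91.50 dB SPL

Add the sources as powers (linear), then convert back to dB:
L_total = 10·log₁₀(10^(87.1/10) + 10^(80.9/10) + 10^(77.2/10) + 10^(88.6/10)) = 10·log₁₀(1413000000) = 91.50 dB SPL.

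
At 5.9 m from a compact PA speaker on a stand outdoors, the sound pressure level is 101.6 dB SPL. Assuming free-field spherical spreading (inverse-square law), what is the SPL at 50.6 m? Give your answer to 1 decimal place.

Free-field point source: level drops by 20·log₁₀ of the distance ratio.
ΔL = −20·log₁₀(50.6/5.9) = -18.67 dB, so L₂ = 101.6 + (-18.67) = 82.9 dB SPL.

82.9 dB SPL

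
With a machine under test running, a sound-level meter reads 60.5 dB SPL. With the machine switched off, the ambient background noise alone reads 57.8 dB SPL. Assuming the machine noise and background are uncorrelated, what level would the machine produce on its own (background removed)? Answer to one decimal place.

57.2 dB SPL

Background correction is a power subtraction:
L_src = 10·log₁₀(10^(60.5/10) − 10^(57.8/10)) = 10·log₁₀(519500) = 57.2 dB SPL.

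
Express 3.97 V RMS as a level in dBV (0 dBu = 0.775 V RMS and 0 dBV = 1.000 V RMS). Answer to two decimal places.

dBV = 20·log₁₀(V / 1.000 V).
20·log₁₀(3.97/1.000) = +11.98 dBV.

+11.98 dBV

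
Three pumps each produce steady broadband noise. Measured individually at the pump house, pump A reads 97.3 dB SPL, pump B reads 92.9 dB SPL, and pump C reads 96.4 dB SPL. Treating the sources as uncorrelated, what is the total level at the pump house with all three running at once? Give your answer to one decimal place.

100.7 dB SPL

Add the sources as powers (linear), then convert back to dB:
L_total = 10·log₁₀(10^(97.3/10) + 10^(92.9/10) + 10^(96.4/10)) = 10·log₁₀(11685000000) = 100.7 dB SPL.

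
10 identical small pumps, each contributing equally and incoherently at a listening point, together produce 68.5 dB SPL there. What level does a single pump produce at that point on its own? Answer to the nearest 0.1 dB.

58.5 dB SPL

10 equal incoherent sources add 10·log₁₀(10) = 10.00 dB over one source.
L_one = 68.5 − 10.00 = 58.5 dB SPL.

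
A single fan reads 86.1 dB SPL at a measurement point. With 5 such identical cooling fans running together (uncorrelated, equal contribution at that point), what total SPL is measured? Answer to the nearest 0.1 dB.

93.1 dB SPL

5 equal incoherent sources raise the level by 10·log₁₀(5) = 6.99 dB.
L_total = 86.1 + 6.99 = 93.1 dB SPL.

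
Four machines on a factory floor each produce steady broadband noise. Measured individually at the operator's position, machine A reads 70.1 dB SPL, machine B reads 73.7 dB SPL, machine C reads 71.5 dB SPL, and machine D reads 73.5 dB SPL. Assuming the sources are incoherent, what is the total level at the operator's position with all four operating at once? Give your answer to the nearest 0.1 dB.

78.5 dB SPL

Uncorrelated sources add in intensity (power), not in dB.
L_total = 10·log₁₀(10^(70.1/10) + 10^(73.7/10) + 10^(71.5/10) + 10^(73.5/10)) = 10·log₁₀(70190000) = 78.5 dB SPL.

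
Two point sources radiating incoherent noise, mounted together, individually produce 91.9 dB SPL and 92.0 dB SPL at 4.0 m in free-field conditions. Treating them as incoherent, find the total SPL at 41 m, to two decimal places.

74.75 dB SPL

Combined at 4.0 m: 10·log₁₀(10^(91.9/10)+10^(92.0/10)) = 94.961 dB SPL.
Then apply −20·log₁₀(41/4.0) = -20.214 dB → 74.75 dB SPL.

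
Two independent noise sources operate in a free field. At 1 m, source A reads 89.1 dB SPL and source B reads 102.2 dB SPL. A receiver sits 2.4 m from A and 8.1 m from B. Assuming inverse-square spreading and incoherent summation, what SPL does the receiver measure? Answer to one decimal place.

At the listener: L_A = 89.1 − 20·log₁₀(2.4) = 81.50 dB; L_B = 102.2 − 20·log₁₀(8.1) = 84.03 dB.
Combined: 10·log₁₀(10^(81.50/10)+10^(84.03/10)) = 86.0 dB SPL.

86.0 dB SPL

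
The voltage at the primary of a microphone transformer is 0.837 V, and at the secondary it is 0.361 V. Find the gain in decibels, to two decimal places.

-7.30 dB

Voltage ratio → dB uses the 20·log₁₀ form:
20·log₁₀(0.361/0.837) = 20·log₁₀(0.4313) = -7.30 dB.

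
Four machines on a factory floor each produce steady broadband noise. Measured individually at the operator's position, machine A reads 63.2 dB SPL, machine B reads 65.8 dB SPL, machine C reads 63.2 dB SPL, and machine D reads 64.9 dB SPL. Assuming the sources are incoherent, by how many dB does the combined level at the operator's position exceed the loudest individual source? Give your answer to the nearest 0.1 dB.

4.6 dB

Uncorrelated sources add in intensity (power), not in dB.
L_total = 10·log₁₀(10^(63.2/10) + 10^(65.8/10) + 10^(63.2/10) + 10^(64.9/10)) = 70.44 dB SPL.
Excess over the loudest (65.8 dB): 70.44 − 65.8 = 4.6 dB.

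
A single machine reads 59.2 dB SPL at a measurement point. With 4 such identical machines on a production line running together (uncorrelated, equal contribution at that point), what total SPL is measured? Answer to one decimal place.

65.2 dB SPL

4 equal incoherent sources raise the level by 10·log₁₀(4) = 6.02 dB.
L_total = 59.2 + 6.02 = 65.2 dB SPL.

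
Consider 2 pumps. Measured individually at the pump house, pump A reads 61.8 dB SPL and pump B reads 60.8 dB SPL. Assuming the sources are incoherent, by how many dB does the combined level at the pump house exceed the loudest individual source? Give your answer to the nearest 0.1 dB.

Add the sources as powers (linear), then convert back to dB:
L_total = 10·log₁₀(10^(61.8/10) + 10^(60.8/10)) = 64.34 dB SPL.
Excess over the loudest (61.8 dB): 64.34 − 61.8 = 2.5 dB.

2.5 dB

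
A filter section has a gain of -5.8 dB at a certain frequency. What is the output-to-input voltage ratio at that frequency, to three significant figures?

Voltage ratio = 10^(dB/20).
10^(-5.8/20) = 10^(-0.2900) = 0.513.

0.513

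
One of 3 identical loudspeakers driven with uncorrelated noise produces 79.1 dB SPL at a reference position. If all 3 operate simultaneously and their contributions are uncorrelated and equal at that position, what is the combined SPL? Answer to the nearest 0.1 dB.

83.9 dB SPL

3 equal incoherent sources raise the level by 10·log₁₀(3) = 4.77 dB.
L_total = 79.1 + 4.77 = 83.9 dB SPL.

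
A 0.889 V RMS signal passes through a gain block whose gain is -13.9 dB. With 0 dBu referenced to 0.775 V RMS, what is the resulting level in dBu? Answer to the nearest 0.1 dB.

Input level: 20·log₁₀(0.889/0.775) = 1.19 dBu.
Output: 1.19 − 13.9 = -12.7 dBu.

-12.7 dBu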